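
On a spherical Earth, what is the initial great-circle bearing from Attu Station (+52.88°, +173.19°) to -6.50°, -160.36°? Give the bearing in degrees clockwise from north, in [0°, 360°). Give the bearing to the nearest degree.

Δλ = -160.36 − 173.19 = -333.55°; wrapped into (−180°, 180°]: 26.45°.
θ = atan2( sin Δλ · cos φ₂ , cos φ₁ · sin φ₂ − sin φ₁ · cos φ₂ · cos Δλ )
  = atan2(0.44255, -0.77763) = 150.356° → normalised to [0°, 360°): 150.356°.

150°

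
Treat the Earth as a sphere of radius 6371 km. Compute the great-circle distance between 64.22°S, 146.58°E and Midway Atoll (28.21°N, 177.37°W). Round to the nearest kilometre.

10747 km

Δλ = -177.37 − 146.58 = -323.95°; wrapped into (−180°, 180°]: 36.05°.
Δφ = 28.21 − -64.22 = 92.43°.
a = sin²(Δφ/2) + cos φ₁ · cos φ₂ · sin²(Δλ/2) = 0.557896.
c = 2·atan2(√a, √(1−a)) = 1.68685 rad → d = 6371·c ≈ 10746.91 km.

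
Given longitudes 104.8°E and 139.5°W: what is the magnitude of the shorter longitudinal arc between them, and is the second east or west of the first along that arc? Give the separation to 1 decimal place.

115.7° east

Raw difference: -139.5 − 104.8 = -244.3°.
Normalise into (−180°, 180°]: -244.3° + 360° = 115.7°.
Positive ⇒ the second point lies to the east; separation 115.7°.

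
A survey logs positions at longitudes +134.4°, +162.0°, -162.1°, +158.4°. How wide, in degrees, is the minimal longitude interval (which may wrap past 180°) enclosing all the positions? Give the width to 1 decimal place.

63.5°

Sort the longitudes: -162.1°, +134.4°, +158.4°, +162.0°.
Eastward gaps between consecutive values (wrapping around): 296.5°, 24.0°, 3.6°, 35.9°.
Largest gap = 296.5° ⇒ minimal covering band is its complement: 360° − 296.5° = 63.5°.
Band runs from +134.4° eastward to -162.1°, crossing the antimeridian.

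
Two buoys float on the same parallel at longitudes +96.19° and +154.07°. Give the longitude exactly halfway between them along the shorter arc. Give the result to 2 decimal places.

Signed shortest Δλ from +96.19° to +154.07° is +57.88°.
Midpoint longitude = +96.19° + (+57.88°)/2 = +96.19° + 28.94° = +125.13°.

+125.13°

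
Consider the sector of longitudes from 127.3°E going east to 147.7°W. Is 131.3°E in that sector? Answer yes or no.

Yes

Band width going east from +127.3° to -147.7°: ((-147.7 − 127.3) mod 360) = 85.0°.
Offset of +131.3° east of the west edge: ((131.3 − 127.3) mod 360) = 4.0°.
4.0° ≤ 85.0° ⇒ inside.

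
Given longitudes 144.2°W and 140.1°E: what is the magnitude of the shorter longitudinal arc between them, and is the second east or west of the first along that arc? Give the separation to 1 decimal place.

Raw difference: 140.1 − -144.2 = 284.3°.
Normalise into (−180°, 180°]: 284.3° − 360° = -75.7°.
Negative ⇒ the second point lies to the west; separation 75.7°.

75.7° west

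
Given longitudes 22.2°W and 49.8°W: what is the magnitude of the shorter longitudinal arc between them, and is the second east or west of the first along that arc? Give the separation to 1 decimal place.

Raw difference: -49.8 − -22.2 = -27.6°.
Normalise into (−180°, 180°]: -27.6° stays -27.6°.
Negative ⇒ the second point lies to the west; separation 27.6°.

27.6° west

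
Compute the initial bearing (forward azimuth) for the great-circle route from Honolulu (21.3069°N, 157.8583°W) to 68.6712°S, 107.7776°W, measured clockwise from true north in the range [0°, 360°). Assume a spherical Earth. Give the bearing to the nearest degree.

164°

Δλ = -107.7776 − -157.8583 = 50.0807°.
θ = atan2( sin Δλ · cos φ₂ , cos φ₁ · sin φ₂ − sin φ₁ · cos φ₂ · cos Δλ )
  = atan2(0.27895, -0.95265) = 163.679° → normalised to [0°, 360°): 163.679°.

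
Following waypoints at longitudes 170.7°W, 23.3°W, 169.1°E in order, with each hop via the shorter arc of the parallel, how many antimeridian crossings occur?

1

Leg 1: -170.7° → -23.3°, shortest Δλ = 147.4° (east) — does not cross 180°.
Leg 2: -23.3° → +169.1°, shortest Δλ = -167.6° (west) — crosses 180°.
Total crossings: 1.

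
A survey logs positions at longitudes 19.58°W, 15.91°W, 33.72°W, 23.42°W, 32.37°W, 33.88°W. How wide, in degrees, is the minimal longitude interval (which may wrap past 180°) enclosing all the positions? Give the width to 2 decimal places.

Sort the longitudes: -33.88°, -33.72°, -32.37°, -23.42°, -19.58°, -15.91°.
Eastward gaps between consecutive values (wrapping around): 0.16°, 1.35°, 8.95°, 3.84°, 3.67°, 342.03°.
Largest gap = 342.03° ⇒ minimal covering band is its complement: 360° − 342.03° = 17.97°.
Band runs from -33.88° eastward to -15.91°.

17.97°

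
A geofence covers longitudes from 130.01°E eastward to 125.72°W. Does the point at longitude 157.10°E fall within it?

Band width going east from +130.01° to -125.72°: ((-125.72 − 130.01) mod 360) = 104.27°.
Offset of +157.10° east of the west edge: ((157.10 − 130.01) mod 360) = 27.09°.
27.09° ≤ 104.27° ⇒ inside.

Yes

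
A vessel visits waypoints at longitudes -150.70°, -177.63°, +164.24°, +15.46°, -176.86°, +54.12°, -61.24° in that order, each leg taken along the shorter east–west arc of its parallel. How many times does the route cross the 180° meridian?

3

Leg 1: -150.70° → -177.63°, shortest Δλ = -26.93° (west) — does not cross 180°.
Leg 2: -177.63° → +164.24°, shortest Δλ = -18.13° (west) — crosses 180°.
Leg 3: +164.24° → +15.46°, shortest Δλ = -148.78° (west) — does not cross 180°.
Leg 4: +15.46° → -176.86°, shortest Δλ = 167.68° (east) — crosses 180°.
Leg 5: -176.86° → +54.12°, shortest Δλ = -129.02° (west) — crosses 180°.
Leg 6: +54.12° → -61.24°, shortest Δλ = -115.36° (west) — does not cross 180°.
Total crossings: 3.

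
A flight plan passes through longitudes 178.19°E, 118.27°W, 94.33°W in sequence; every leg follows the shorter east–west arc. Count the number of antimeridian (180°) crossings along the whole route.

Leg 1: +178.19° → -118.27°, shortest Δλ = 63.54° (east) — crosses 180°.
Leg 2: -118.27° → -94.33°, shortest Δλ = 23.94° (east) — does not cross 180°.
Total crossings: 1.

1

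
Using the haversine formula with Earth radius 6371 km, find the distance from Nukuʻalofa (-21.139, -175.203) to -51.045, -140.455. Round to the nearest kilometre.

4485 km

Δλ = -140.455 − -175.203 = 34.748°.
Δφ = -51.045 − -21.139 = -29.906°.
a = sin²(Δφ/2) + cos φ₁ · cos φ₂ · sin²(Δλ/2) = 0.118865.
c = 2·atan2(√a, √(1−a)) = 0.70398 rad → d = 6371·c ≈ 4485.08 km.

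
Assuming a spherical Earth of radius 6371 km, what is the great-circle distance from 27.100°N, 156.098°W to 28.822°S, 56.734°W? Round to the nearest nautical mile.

Δλ = -56.734 − -156.098 = 99.364°.
Δφ = -28.822 − 27.100 = -55.922°.
a = sin²(Δφ/2) + cos φ₁ · cos φ₂ · sin²(Δλ/2) = 0.673257.
c = 2·atan2(√a, √(1−a)) = 1.92465 rad → d = 6371·c ≈ 12261.93 km ≈ 6620.92 nmi.

6621 nmi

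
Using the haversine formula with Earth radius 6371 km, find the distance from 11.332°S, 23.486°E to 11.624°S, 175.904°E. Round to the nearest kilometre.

Δλ = 175.904 − 23.486 = 152.418°.
Δφ = -11.624 − -11.332 = -0.292°.
a = sin²(Δφ/2) + cos φ₁ · cos φ₂ · sin²(Δλ/2) = 0.905827.
c = 2·atan2(√a, √(1−a)) = 2.51778 rad → d = 6371·c ≈ 16040.75 km.

16041 km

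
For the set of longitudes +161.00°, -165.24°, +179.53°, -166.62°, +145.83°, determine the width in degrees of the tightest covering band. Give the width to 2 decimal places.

Sort the longitudes: -166.62°, -165.24°, +145.83°, +161.00°, +179.53°.
Eastward gaps between consecutive values (wrapping around): 1.38°, 311.07°, 15.17°, 18.53°, 13.85°.
Largest gap = 311.07° ⇒ minimal covering band is its complement: 360° − 311.07° = 48.93°.
Band runs from +145.83° eastward to -165.24°, crossing the antimeridian.

48.93°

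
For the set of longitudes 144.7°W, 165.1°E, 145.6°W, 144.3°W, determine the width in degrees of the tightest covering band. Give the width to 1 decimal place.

Sort the longitudes: -145.6°, -144.7°, -144.3°, +165.1°.
Eastward gaps between consecutive values (wrapping around): 0.9°, 0.4°, 309.4°, 49.3°.
Largest gap = 309.4° ⇒ minimal covering band is its complement: 360° − 309.4° = 50.6°.
Band runs from +165.1° eastward to -144.3°, crossing the antimeridian.

50.6°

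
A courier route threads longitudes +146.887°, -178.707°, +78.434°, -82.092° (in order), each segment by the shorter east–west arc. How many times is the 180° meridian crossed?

Leg 1: +146.887° → -178.707°, shortest Δλ = 34.406° (east) — crosses 180°.
Leg 2: -178.707° → +78.434°, shortest Δλ = -102.859° (west) — crosses 180°.
Leg 3: +78.434° → -82.092°, shortest Δλ = -160.526° (west) — does not cross 180°.
Total crossings: 2.

2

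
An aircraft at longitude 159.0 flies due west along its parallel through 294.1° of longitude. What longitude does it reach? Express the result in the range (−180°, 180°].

Start at +159.0°; shift −294.1° → -135.1°.
-135.1° already lies in (−180°, 180°].

-135.1°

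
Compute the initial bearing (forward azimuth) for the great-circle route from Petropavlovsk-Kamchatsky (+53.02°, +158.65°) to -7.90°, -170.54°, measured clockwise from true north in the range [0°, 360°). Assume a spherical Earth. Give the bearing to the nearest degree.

Δλ = -170.54 − 158.65 = -329.19°; wrapped into (−180°, 180°]: 30.81°.
θ = atan2( sin Δλ · cos φ₂ , cos φ₁ · sin φ₂ − sin φ₁ · cos φ₂ · cos Δλ )
  = atan2(0.50733, -0.76227) = 146.354° → normalised to [0°, 360°): 146.354°.

146°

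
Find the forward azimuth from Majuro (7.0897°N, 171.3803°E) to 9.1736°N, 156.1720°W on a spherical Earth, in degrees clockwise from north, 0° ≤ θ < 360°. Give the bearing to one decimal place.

Δλ = -156.1720 − 171.3803 = -327.5523°; wrapped into (−180°, 180°]: 32.4477°.
θ = atan2( sin Δλ · cos φ₂ , cos φ₁ · sin φ₂ − sin φ₁ · cos φ₂ · cos Δλ )
  = atan2(0.52967, 0.05539) = 84.031° → normalised to [0°, 360°): 84.031°.

84.0°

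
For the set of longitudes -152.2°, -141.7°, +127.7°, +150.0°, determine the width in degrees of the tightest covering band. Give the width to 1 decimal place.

90.6°

Sort the longitudes: -152.2°, -141.7°, +127.7°, +150.0°.
Eastward gaps between consecutive values (wrapping around): 10.5°, 269.4°, 22.3°, 57.8°.
Largest gap = 269.4° ⇒ minimal covering band is its complement: 360° − 269.4° = 90.6°.
Band runs from +127.7° eastward to -141.7°, crossing the antimeridian.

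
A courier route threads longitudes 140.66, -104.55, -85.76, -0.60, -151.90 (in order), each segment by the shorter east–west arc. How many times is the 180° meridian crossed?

1

Leg 1: +140.66° → -104.55°, shortest Δλ = 114.79° (east) — crosses 180°.
Leg 2: -104.55° → -85.76°, shortest Δλ = 18.79° (east) — does not cross 180°.
Leg 3: -85.76° → -0.60°, shortest Δλ = 85.16° (east) — does not cross 180°.
Leg 4: -0.60° → -151.90°, shortest Δλ = -151.3° (west) — does not cross 180°.
Total crossings: 1.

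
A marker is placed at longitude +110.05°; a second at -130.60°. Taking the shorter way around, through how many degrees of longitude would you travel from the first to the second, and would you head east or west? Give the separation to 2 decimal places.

119.35° east

Raw difference: -130.60 − 110.05 = -240.65°.
Normalise into (−180°, 180°]: -240.65° + 360° = 119.35°.
Positive ⇒ the second point lies to the east; separation 119.35°.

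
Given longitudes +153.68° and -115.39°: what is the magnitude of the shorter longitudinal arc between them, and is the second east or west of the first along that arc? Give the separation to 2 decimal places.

90.93° east

Raw difference: -115.39 − 153.68 = -269.07°.
Normalise into (−180°, 180°]: -269.07° + 360° = 90.93°.
Positive ⇒ the second point lies to the east; separation 90.93°.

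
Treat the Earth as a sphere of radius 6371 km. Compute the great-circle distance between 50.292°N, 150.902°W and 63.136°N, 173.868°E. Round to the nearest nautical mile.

1367 nmi

Δλ = 173.868 − -150.902 = 324.770°; wrapped into (−180°, 180°]: -35.230°.
Δφ = 63.136 − 50.292 = 12.844°.
a = sin²(Δφ/2) + cos φ₁ · cos φ₂ · sin²(Δλ/2) = 0.038948.
c = 2·atan2(√a, √(1−a)) = 0.39732 rad → d = 6371·c ≈ 2531.30 km ≈ 1366.79 nmi.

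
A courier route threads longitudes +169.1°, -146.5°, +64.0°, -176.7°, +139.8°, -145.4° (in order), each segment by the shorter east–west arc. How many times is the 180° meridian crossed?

Leg 1: +169.1° → -146.5°, shortest Δλ = 44.4° (east) — crosses 180°.
Leg 2: -146.5° → +64.0°, shortest Δλ = -149.5° (west) — crosses 180°.
Leg 3: +64.0° → -176.7°, shortest Δλ = 119.3° (east) — crosses 180°.
Leg 4: -176.7° → +139.8°, shortest Δλ = -43.5° (west) — crosses 180°.
Leg 5: +139.8° → -145.4°, shortest Δλ = 74.8° (east) — crosses 180°.
Total crossings: 5.

5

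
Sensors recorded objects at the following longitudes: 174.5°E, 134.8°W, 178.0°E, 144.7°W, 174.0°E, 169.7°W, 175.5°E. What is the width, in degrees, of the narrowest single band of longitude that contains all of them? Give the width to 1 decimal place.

Sort the longitudes: -169.7°, -144.7°, -134.8°, +174.0°, +174.5°, +175.5°, +178.0°.
Eastward gaps between consecutive values (wrapping around): 25.0°, 9.9°, 308.8°, 0.5°, 1.0°, 2.5°, 12.3°.
Largest gap = 308.8° ⇒ minimal covering band is its complement: 360° − 308.8° = 51.2°.
Band runs from +174.0° eastward to -134.8°, crossing the antimeridian.

51.2°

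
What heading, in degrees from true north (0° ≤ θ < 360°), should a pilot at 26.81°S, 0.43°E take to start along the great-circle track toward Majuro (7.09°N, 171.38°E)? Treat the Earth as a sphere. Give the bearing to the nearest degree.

Δλ = 171.38 − 0.43 = 170.95°.
θ = atan2( sin Δλ · cos φ₂ , cos φ₁ · sin φ₂ − sin φ₁ · cos φ₂ · cos Δλ )
  = atan2(0.15609, -0.33185) = 154.809° → normalised to [0°, 360°): 154.809°.

155°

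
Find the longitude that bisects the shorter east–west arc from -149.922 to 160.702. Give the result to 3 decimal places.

-174.610°

Signed shortest Δλ from -149.922° to +160.702° is -49.376°.
Midpoint longitude = -149.922° + (-49.376°)/2 = -149.922° − 24.688° = -174.610°.
(The naïve average (-149.922 + +160.702)/2 = 5.39° is on the wrong side of the globe.)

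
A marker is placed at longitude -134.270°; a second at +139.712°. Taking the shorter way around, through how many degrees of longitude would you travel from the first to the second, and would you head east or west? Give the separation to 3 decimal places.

Raw difference: 139.712 − -134.270 = 273.982°.
Normalise into (−180°, 180°]: 273.982° − 360° = -86.018°.
Negative ⇒ the second point lies to the west; separation 86.018°.

86.018° west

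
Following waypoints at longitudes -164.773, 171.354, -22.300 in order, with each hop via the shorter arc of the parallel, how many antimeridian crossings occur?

Leg 1: -164.773° → +171.354°, shortest Δλ = -23.873° (west) — crosses 180°.
Leg 2: +171.354° → -22.300°, shortest Δλ = 166.346° (east) — crosses 180°.
Total crossings: 2.

2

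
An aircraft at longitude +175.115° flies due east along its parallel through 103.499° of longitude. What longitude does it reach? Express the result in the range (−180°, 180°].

-81.386°

Start at +175.115°; shift +103.499° → +278.614°.
+278.614° lies outside (−180°, 180°]; subtract 360° → -81.386°.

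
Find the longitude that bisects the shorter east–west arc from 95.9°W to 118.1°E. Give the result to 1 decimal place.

168.9°W

Signed shortest Δλ from -95.9° to +118.1° is -146.0°.
Midpoint longitude = -95.9° + (-146.0°)/2 = -95.9° − 73.0° = -168.9°.
(The naïve average (-95.9 + +118.1)/2 = 11.1° is on the wrong side of the globe.)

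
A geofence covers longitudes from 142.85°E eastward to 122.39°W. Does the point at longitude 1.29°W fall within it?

Band width going east from +142.85° to -122.39°: ((-122.39 − 142.85) mod 360) = 94.76°.
Offset of -1.29° east of the west edge: ((-1.29 − 142.85) mod 360) = 215.86°.
215.86° > 94.76° ⇒ outside.

No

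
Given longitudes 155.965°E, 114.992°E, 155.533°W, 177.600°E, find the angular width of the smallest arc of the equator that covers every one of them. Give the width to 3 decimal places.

Sort the longitudes: -155.533°, +114.992°, +155.965°, +177.600°.
Eastward gaps between consecutive values (wrapping around): 270.525°, 40.973°, 21.635°, 26.867°.
Largest gap = 270.525° ⇒ minimal covering band is its complement: 360° − 270.525° = 89.475°.
Band runs from +114.992° eastward to -155.533°, crossing the antimeridian.

89.475°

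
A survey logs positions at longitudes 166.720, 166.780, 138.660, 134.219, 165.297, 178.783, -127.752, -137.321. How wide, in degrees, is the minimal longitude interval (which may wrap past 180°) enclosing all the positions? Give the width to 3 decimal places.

Sort the longitudes: -137.321°, -127.752°, +134.219°, +138.660°, +165.297°, +166.720°, +166.780°, +178.783°.
Eastward gaps between consecutive values (wrapping around): 9.569°, 261.971°, 4.441°, 26.637°, 1.423°, 0.060°, 12.003°, 43.896°.
Largest gap = 261.971° ⇒ minimal covering band is its complement: 360° − 261.971° = 98.029°.
Band runs from +134.219° eastward to -127.752°, crossing the antimeridian.

98.029°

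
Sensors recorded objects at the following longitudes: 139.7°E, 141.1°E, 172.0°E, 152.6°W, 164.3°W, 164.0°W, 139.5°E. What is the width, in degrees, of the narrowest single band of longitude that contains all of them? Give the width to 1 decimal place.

67.9°

Sort the longitudes: -164.3°, -164.0°, -152.6°, +139.5°, +139.7°, +141.1°, +172.0°.
Eastward gaps between consecutive values (wrapping around): 0.3°, 11.4°, 292.1°, 0.2°, 1.4°, 30.9°, 23.7°.
Largest gap = 292.1° ⇒ minimal covering band is its complement: 360° − 292.1° = 67.9°.
Band runs from +139.5° eastward to -152.6°, crossing the antimeridian.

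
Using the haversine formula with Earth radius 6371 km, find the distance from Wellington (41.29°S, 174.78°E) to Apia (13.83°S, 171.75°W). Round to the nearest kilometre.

Δλ = -171.75 − 174.78 = -346.53°; wrapped into (−180°, 180°]: 13.47°.
Δφ = -13.83 − -41.29 = 27.46°.
a = sin²(Δφ/2) + cos φ₁ · cos φ₂ · sin²(Δλ/2) = 0.066368.
c = 2·atan2(√a, √(1−a)) = 0.52112 rad → d = 6371·c ≈ 3320.04 km.

3320 km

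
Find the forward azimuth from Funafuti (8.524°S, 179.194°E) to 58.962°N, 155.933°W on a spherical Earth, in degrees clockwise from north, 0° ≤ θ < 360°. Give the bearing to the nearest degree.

Δλ = -155.933 − 179.194 = -335.127°; wrapped into (−180°, 180°]: 24.873°.
θ = atan2( sin Δλ · cos φ₂ , cos φ₁ · sin φ₂ − sin φ₁ · cos φ₂ · cos Δλ )
  = atan2(0.21687, 0.91670) = 13.310° → normalised to [0°, 360°): 13.310°.

13°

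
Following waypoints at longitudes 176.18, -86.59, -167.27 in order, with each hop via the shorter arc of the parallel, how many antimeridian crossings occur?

1

Leg 1: +176.18° → -86.59°, shortest Δλ = 97.23° (east) — crosses 180°.
Leg 2: -86.59° → -167.27°, shortest Δλ = -80.68° (west) — does not cross 180°.
Total crossings: 1.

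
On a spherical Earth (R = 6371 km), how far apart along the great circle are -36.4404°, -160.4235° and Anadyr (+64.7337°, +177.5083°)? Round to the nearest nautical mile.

Δλ = 177.5083 − -160.4235 = 337.9318°; wrapped into (−180°, 180°]: -22.0682°.
Δφ = 64.7337 − -36.4404 = 101.1741°.
a = sin²(Δφ/2) + cos φ₁ · cos φ₂ · sin²(Δλ/2) = 0.609474.
c = 2·atan2(√a, √(1−a)) = 1.79153 rad → d = 6371·c ≈ 11413.85 km ≈ 6162.99 nmi.

6163 nmi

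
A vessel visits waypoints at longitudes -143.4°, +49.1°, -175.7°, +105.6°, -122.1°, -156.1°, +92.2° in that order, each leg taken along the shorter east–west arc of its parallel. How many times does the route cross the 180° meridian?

Leg 1: -143.4° → +49.1°, shortest Δλ = -167.5° (west) — crosses 180°.
Leg 2: +49.1° → -175.7°, shortest Δλ = 135.2° (east) — crosses 180°.
Leg 3: -175.7° → +105.6°, shortest Δλ = -78.7° (west) — crosses 180°.
Leg 4: +105.6° → -122.1°, shortest Δλ = 132.3° (east) — crosses 180°.
Leg 5: -122.1° → -156.1°, shortest Δλ = -34.0° (west) — does not cross 180°.
Leg 6: -156.1° → +92.2°, shortest Δλ = -111.7° (west) — crosses 180°.
Total crossings: 5.

5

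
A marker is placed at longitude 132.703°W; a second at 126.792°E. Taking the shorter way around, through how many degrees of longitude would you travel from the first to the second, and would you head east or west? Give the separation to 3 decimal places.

Raw difference: 126.792 − -132.703 = 259.495°.
Normalise into (−180°, 180°]: 259.495° − 360° = -100.505°.
Negative ⇒ the second point lies to the west; separation 100.505°.

100.505° west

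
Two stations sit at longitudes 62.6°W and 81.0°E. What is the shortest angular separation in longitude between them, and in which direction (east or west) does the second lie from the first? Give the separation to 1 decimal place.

143.6° east

Raw difference: 81.0 − -62.6 = 143.6°.
Normalise into (−180°, 180°]: 143.6° stays 143.6°.
Positive ⇒ the second point lies to the east; separation 143.6°.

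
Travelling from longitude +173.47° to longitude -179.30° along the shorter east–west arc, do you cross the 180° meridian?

Naïve |-179.30 − 173.47| = 352.77° > 180°, so the shorter arc goes the other way round — across 180°.
Signed shortest Δλ = ((-179.30 − 173.47 + 180) mod 360) − 180 = 7.23°.
Going east by 7.23° from +173.47° passes through 180° before reaching -179.30°.

Yes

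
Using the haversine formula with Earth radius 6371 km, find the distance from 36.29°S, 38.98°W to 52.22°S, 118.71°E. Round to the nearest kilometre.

Δλ = 118.71 − -38.98 = 157.69°.
Δφ = -52.22 − -36.29 = -15.93°.
a = sin²(Δφ/2) + cos φ₁ · cos φ₂ · sin²(Δλ/2) = 0.494519.
c = 2·atan2(√a, √(1−a)) = 1.55983 rad → d = 6371·c ≈ 9937.71 km.

9938 km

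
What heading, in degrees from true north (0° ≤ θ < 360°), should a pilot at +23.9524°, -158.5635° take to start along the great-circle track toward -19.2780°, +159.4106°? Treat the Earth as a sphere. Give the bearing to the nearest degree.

227°

Δλ = 159.4106 − -158.5635 = 317.9741°; wrapped into (−180°, 180°]: -42.0259°.
θ = atan2( sin Δλ · cos φ₂ , cos φ₁ · sin φ₂ − sin φ₁ · cos φ₂ · cos Δλ )
  = atan2(-0.63193, -0.58639) = -132.859° → normalised to [0°, 360°): 227.141°.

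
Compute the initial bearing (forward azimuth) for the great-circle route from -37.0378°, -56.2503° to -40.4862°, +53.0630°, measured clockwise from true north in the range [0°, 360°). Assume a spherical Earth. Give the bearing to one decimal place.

133.0°

Δλ = 53.0630 − -56.2503 = 109.3133°.
θ = atan2( sin Δλ · cos φ₂ , cos φ₁ · sin φ₂ − sin φ₁ · cos φ₂ · cos Δλ )
  = atan2(0.71776, -0.66978) = 133.020° → normalised to [0°, 360°): 133.020°.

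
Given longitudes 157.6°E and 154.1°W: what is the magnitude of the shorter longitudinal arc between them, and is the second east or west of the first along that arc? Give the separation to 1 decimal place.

48.3° east

Raw difference: -154.1 − 157.6 = -311.7°.
Normalise into (−180°, 180°]: -311.7° + 360° = 48.3°.
Positive ⇒ the second point lies to the east; separation 48.3°.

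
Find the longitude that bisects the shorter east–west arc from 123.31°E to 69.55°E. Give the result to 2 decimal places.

96.43°E

Signed shortest Δλ from +123.31° to +69.55° is -53.76°.
Midpoint longitude = +123.31° + (-53.76°)/2 = +123.31° − 26.88° = +96.43°.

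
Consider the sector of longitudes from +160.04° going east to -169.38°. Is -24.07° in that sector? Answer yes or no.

No

Band width going east from +160.04° to -169.38°: ((-169.38 − 160.04) mod 360) = 30.58°.
Offset of -24.07° east of the west edge: ((-24.07 − 160.04) mod 360) = 175.89°.
175.89° > 30.58° ⇒ outside.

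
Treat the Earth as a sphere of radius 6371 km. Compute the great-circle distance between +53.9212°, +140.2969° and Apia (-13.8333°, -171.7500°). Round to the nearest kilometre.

Δλ = -171.7500 − 140.2969 = -312.0469°; wrapped into (−180°, 180°]: 47.9531°.
Δφ = -13.8333 − 53.9212 = -67.7545°.
a = sin²(Δφ/2) + cos φ₁ · cos φ₂ · sin²(Δλ/2) = 0.405136.
c = 2·atan2(√a, √(1−a)) = 1.37991 rad → d = 6371·c ≈ 8791.42 km.

8791 km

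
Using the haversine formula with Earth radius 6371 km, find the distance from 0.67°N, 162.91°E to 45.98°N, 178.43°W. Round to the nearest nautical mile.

Δλ = -178.43 − 162.91 = -341.34°; wrapped into (−180°, 180°]: 18.66°.
Δφ = 45.98 − 0.67 = 45.31°.
a = sin²(Δφ/2) + cos φ₁ · cos φ₂ · sin²(Δλ/2) = 0.166628.
c = 2·atan2(√a, √(1−a)) = 0.84096 rad → d = 6371·c ≈ 5357.78 km ≈ 2892.97 nmi.

2893 nmi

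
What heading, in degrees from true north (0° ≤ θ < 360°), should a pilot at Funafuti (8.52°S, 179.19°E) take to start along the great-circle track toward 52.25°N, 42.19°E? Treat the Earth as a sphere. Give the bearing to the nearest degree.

330°

Δλ = 42.19 − 179.19 = -137.00°.
θ = atan2( sin Δλ · cos φ₂ , cos φ₁ · sin φ₂ − sin φ₁ · cos φ₂ · cos Δλ )
  = atan2(-0.41753, 0.71563) = -30.261° → normalised to [0°, 360°): 329.739°.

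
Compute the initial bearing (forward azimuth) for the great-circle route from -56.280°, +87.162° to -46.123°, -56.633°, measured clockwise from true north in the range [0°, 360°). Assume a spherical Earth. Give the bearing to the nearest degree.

Δλ = -56.633 − 87.162 = -143.795°.
θ = atan2( sin Δλ · cos φ₂ , cos φ₁ · sin φ₂ − sin φ₁ · cos φ₂ · cos Δλ )
  = atan2(-0.40940, -0.86534) = -154.681° → normalised to [0°, 360°): 205.319°.

205°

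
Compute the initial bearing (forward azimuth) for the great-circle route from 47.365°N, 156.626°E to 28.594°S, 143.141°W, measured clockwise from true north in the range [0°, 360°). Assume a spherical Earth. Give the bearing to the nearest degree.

130°

Δλ = -143.141 − 156.626 = -299.767°; wrapped into (−180°, 180°]: 60.233°.
θ = atan2( sin Δλ · cos φ₂ , cos φ₁ · sin φ₂ − sin φ₁ · cos φ₂ · cos Δλ )
  = atan2(0.76218, -0.64487) = 130.234° → normalised to [0°, 360°): 130.234°.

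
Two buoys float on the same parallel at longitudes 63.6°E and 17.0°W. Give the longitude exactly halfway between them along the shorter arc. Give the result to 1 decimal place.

Signed shortest Δλ from +63.6° to -17.0° is -80.6°.
Midpoint longitude = +63.6° + (-80.6°)/2 = +63.6° − 40.3° = +23.3°.

23.3°E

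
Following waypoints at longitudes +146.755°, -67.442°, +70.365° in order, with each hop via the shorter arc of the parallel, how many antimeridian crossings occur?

1

Leg 1: +146.755° → -67.442°, shortest Δλ = 145.803° (east) — crosses 180°.
Leg 2: -67.442° → +70.365°, shortest Δλ = 137.807° (east) — does not cross 180°.
Total crossings: 1.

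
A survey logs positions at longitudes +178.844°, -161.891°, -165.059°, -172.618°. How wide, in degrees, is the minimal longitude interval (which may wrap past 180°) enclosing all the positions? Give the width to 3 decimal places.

Sort the longitudes: -172.618°, -165.059°, -161.891°, +178.844°.
Eastward gaps between consecutive values (wrapping around): 7.559°, 3.168°, 340.735°, 8.538°.
Largest gap = 340.735° ⇒ minimal covering band is its complement: 360° − 340.735° = 19.265°.
Band runs from +178.844° eastward to -161.891°, crossing the antimeridian.

19.265°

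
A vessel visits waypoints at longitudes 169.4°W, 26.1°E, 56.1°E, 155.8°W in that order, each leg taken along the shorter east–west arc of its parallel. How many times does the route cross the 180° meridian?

2

Leg 1: -169.4° → +26.1°, shortest Δλ = -164.5° (west) — crosses 180°.
Leg 2: +26.1° → +56.1°, shortest Δλ = 30.0° (east) — does not cross 180°.
Leg 3: +56.1° → -155.8°, shortest Δλ = 148.1° (east) — crosses 180°.
Total crossings: 2.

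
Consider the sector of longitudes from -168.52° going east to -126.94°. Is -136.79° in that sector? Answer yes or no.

Band width going east from -168.52° to -126.94°: ((-126.94 − -168.52) mod 360) = 41.58°.
Offset of -136.79° east of the west edge: ((-136.79 − -168.52) mod 360) = 31.73°.
31.73° ≤ 41.58° ⇒ inside.

Yes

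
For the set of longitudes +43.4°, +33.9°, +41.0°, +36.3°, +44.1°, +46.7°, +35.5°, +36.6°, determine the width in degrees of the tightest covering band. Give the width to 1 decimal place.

12.8°

Sort the longitudes: +33.9°, +35.5°, +36.3°, +36.6°, +41.0°, +43.4°, +44.1°, +46.7°.
Eastward gaps between consecutive values (wrapping around): 1.6°, 0.8°, 0.3°, 4.4°, 2.4°, 0.7°, 2.6°, 347.2°.
Largest gap = 347.2° ⇒ minimal covering band is its complement: 360° − 347.2° = 12.8°.
Band runs from +33.9° eastward to +46.7°.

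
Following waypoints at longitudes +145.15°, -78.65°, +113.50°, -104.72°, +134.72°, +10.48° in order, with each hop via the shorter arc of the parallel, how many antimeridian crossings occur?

Leg 1: +145.15° → -78.65°, shortest Δλ = 136.2° (east) — crosses 180°.
Leg 2: -78.65° → +113.50°, shortest Δλ = -167.85° (west) — crosses 180°.
Leg 3: +113.50° → -104.72°, shortest Δλ = 141.78° (east) — crosses 180°.
Leg 4: -104.72° → +134.72°, shortest Δλ = -120.56° (west) — crosses 180°.
Leg 5: +134.72° → +10.48°, shortest Δλ = -124.24° (west) — does not cross 180°.
Total crossings: 4.

4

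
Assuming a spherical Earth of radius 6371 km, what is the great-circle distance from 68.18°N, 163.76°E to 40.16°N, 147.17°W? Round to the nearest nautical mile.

2299 nmi

Δλ = -147.17 − 163.76 = -310.93°; wrapped into (−180°, 180°]: 49.07°.
Δφ = 40.16 − 68.18 = -28.02°.
a = sin²(Δφ/2) + cos φ₁ · cos φ₂ · sin²(Δλ/2) = 0.107590.
c = 2·atan2(√a, √(1−a)) = 0.66839 rad → d = 6371·c ≈ 4258.31 km ≈ 2299.31 nmi.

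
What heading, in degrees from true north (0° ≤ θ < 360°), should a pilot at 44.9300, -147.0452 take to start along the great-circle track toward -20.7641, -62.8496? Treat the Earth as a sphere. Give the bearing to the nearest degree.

109°

Δλ = -62.8496 − -147.0452 = 84.1956°.
θ = atan2( sin Δλ · cos φ₂ , cos φ₁ · sin φ₂ − sin φ₁ · cos φ₂ · cos Δλ )
  = atan2(0.93025, -0.31778) = 108.860° → normalised to [0°, 360°): 108.860°.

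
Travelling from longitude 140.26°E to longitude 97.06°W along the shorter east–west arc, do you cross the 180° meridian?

Naïve |-97.06 − 140.26| = 237.32° > 180°, so the shorter arc goes the other way round — across 180°.
Signed shortest Δλ = ((-97.06 − 140.26 + 180) mod 360) − 180 = 122.68°.
Going east by 122.68° from +140.26° passes through 180° before reaching -97.06°.

Yes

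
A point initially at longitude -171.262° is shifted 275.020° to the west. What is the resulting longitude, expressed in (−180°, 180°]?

-86.282°

Start at -171.262°; shift −275.020° → -446.282°.
-446.282° lies outside (−180°, 180°]; add 360° → -86.282°.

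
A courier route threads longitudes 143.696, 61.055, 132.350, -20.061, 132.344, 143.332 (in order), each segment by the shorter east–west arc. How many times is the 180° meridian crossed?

Leg 1: +143.696° → +61.055°, shortest Δλ = -82.641° (west) — does not cross 180°.
Leg 2: +61.055° → +132.350°, shortest Δλ = 71.295° (east) — does not cross 180°.
Leg 3: +132.350° → -20.061°, shortest Δλ = -152.411° (west) — does not cross 180°.
Leg 4: -20.061° → +132.344°, shortest Δλ = 152.405° (east) — does not cross 180°.
Leg 5: +132.344° → +143.332°, shortest Δλ = 10.988° (east) — does not cross 180°.
Total crossings: 0.

0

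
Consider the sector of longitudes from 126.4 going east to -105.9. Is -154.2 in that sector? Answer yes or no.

Yes

Band width going east from +126.4° to -105.9°: ((-105.9 − 126.4) mod 360) = 127.7°.
Offset of -154.2° east of the west edge: ((-154.2 − 126.4) mod 360) = 79.4°.
79.4° ≤ 127.7° ⇒ inside.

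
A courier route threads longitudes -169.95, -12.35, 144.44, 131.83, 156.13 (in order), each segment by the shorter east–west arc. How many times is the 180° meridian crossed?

0

Leg 1: -169.95° → -12.35°, shortest Δλ = 157.6° (east) — does not cross 180°.
Leg 2: -12.35° → +144.44°, shortest Δλ = 156.79° (east) — does not cross 180°.
Leg 3: +144.44° → +131.83°, shortest Δλ = -12.61° (west) — does not cross 180°.
Leg 4: +131.83° → +156.13°, shortest Δλ = 24.3° (east) — does not cross 180°.
Total crossings: 0.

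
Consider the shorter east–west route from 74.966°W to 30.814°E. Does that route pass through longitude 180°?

No

Signed shortest Δλ = ((30.814 − -74.966 + 180) mod 360) − 180 = 105.78°.
Going east by 105.78° from -74.966° reaches +30.814° without touching 180°.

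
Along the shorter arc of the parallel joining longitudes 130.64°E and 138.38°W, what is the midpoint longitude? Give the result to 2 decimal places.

176.13°E

Signed shortest Δλ from +130.64° to -138.38° is +90.98°.
Midpoint longitude = +130.64° + (+90.98°)/2 = +130.64° + 45.49° = +176.13°.
(The naïve average (+130.64 + -138.38)/2 = -3.87° is on the wrong side of the globe.)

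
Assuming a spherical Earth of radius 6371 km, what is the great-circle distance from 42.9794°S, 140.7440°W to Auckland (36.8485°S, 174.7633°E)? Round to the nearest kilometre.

3810 km

Δλ = 174.7633 − -140.7440 = 315.5073°; wrapped into (−180°, 180°]: -44.4927°.
Δφ = -36.8485 − -42.9794 = 6.1309°.
a = sin²(Δφ/2) + cos φ₁ · cos φ₂ · sin²(Δλ/2) = 0.086771.
c = 2·atan2(√a, √(1−a)) = 0.59801 rad → d = 6371·c ≈ 3809.93 km.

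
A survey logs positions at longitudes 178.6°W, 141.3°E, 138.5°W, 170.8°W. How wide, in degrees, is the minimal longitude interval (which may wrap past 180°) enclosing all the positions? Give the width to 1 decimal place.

80.2°

Sort the longitudes: -178.6°, -170.8°, -138.5°, +141.3°.
Eastward gaps between consecutive values (wrapping around): 7.8°, 32.3°, 279.8°, 40.1°.
Largest gap = 279.8° ⇒ minimal covering band is its complement: 360° − 279.8° = 80.2°.
Band runs from +141.3° eastward to -138.5°, crossing the antimeridian.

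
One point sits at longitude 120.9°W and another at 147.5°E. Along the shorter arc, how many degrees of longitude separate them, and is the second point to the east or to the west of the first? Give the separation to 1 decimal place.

Raw difference: 147.5 − -120.9 = 268.4°.
Normalise into (−180°, 180°]: 268.4° − 360° = -91.6°.
Negative ⇒ the second point lies to the west; separation 91.6°.

91.6° west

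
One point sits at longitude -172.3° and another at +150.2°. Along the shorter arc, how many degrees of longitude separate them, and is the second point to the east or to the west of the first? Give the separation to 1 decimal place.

37.5° west

Raw difference: 150.2 − -172.3 = 322.5°.
Normalise into (−180°, 180°]: 322.5° − 360° = -37.5°.
Negative ⇒ the second point lies to the west; separation 37.5°.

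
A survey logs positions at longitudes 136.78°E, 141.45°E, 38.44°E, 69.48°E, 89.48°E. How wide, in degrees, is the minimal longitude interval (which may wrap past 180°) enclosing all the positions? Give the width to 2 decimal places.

Sort the longitudes: +38.44°, +69.48°, +89.48°, +136.78°, +141.45°.
Eastward gaps between consecutive values (wrapping around): 31.04°, 20.00°, 47.30°, 4.67°, 256.99°.
Largest gap = 256.99° ⇒ minimal covering band is its complement: 360° − 256.99° = 103.01°.
Band runs from +38.44° eastward to +141.45°.

103.01°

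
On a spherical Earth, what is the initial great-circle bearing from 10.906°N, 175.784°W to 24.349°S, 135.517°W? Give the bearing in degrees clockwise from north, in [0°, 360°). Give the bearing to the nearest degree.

132°

Δλ = -135.517 − -175.784 = 40.267°.
θ = atan2( sin Δλ · cos φ₂ , cos φ₁ · sin φ₂ − sin φ₁ · cos φ₂ · cos Δλ )
  = atan2(0.58886, -0.53637) = 132.329° → normalised to [0°, 360°): 132.329°.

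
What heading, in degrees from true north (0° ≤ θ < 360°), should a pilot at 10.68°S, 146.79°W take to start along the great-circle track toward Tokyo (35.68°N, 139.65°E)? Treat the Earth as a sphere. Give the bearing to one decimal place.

308.3°

Δλ = 139.65 − -146.79 = 286.44°; wrapped into (−180°, 180°]: -73.56°.
θ = atan2( sin Δλ · cos φ₂ , cos φ₁ · sin φ₂ − sin φ₁ · cos φ₂ · cos Δλ )
  = atan2(-0.77908, 0.61576) = -51.678° → normalised to [0°, 360°): 308.322°.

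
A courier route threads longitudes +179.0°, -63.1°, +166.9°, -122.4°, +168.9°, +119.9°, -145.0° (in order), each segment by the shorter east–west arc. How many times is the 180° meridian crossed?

Leg 1: +179.0° → -63.1°, shortest Δλ = 117.9° (east) — crosses 180°.
Leg 2: -63.1° → +166.9°, shortest Δλ = -130.0° (west) — crosses 180°.
Leg 3: +166.9° → -122.4°, shortest Δλ = 70.7° (east) — crosses 180°.
Leg 4: -122.4° → +168.9°, shortest Δλ = -68.7° (west) — crosses 180°.
Leg 5: +168.9° → +119.9°, shortest Δλ = -49.0° (west) — does not cross 180°.
Leg 6: +119.9° → -145.0°, shortest Δλ = 95.1° (east) — crosses 180°.
Total crossings: 5.

5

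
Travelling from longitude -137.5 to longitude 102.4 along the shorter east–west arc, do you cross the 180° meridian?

Yes

Naïve |102.4 − -137.5| = 239.9° > 180°, so the shorter arc goes the other way round — across 180°.
Signed shortest Δλ = ((102.4 − -137.5 + 180) mod 360) − 180 = -120.1°.
Going west by 120.1° from -137.5° passes through 180° before reaching +102.4°.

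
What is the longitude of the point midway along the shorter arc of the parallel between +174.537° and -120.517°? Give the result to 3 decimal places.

-152.990°

Signed shortest Δλ from +174.537° to -120.517° is +64.946°.
Midpoint longitude = +174.537° + (+64.946°)/2 = +174.537° + 32.473° = +207.010°.
Normalise into (−180°, 180°]: -152.990°.
(The naïve average (+174.537 + -120.517)/2 = 27.01° is on the wrong side of the globe.)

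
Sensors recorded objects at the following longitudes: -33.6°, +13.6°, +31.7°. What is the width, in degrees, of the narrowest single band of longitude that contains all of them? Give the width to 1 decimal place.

65.3°

Sort the longitudes: -33.6°, +13.6°, +31.7°.
Eastward gaps between consecutive values (wrapping around): 47.2°, 18.1°, 294.7°.
Largest gap = 294.7° ⇒ minimal covering band is its complement: 360° − 294.7° = 65.3°.
Band runs from -33.6° eastward to +31.7°.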